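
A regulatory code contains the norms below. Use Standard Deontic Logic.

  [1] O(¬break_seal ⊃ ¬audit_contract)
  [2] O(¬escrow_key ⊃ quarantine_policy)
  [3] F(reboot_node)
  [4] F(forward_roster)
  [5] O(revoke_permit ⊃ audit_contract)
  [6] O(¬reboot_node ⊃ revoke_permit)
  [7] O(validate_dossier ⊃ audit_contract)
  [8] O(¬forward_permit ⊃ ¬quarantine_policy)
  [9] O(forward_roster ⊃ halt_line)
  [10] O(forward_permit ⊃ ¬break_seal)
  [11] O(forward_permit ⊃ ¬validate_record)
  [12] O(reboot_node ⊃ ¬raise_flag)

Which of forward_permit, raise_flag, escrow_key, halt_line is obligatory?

escrow_key

Premise 3, F(reboot_node), is equivalent to O(¬reboot_node).
Applying K to premise 6 (O(¬reboot_node ⊃ revoke_permit)) and O(¬reboot_node) yields O(revoke_permit).
With premise 5, O(revoke_permit ⊃ audit_contract), the K-axiom yields O(audit_contract).
Premise 1, O(¬break_seal ⊃ ¬audit_contract), contraposes to O(audit_contract ⊃ break_seal); with O(audit_contract) we get O(break_seal).
The contrapositive of premise 10 (O(forward_permit ⊃ ¬break_seal)) is O(break_seal ⊃ ¬forward_permit), and O(break_seal) is already established, so O(¬forward_permit).
Premise 8 is O(¬forward_permit ⊃ ¬quarantine_policy); since O(¬forward_permit), deontic closure gives O(¬quarantine_policy).
The contrapositive of premise 2 (O(¬escrow_key ⊃ quarantine_policy)) is O(¬quarantine_policy ⊃ escrow_key), and O(¬quarantine_policy) is already established, so O(escrow_key).
So O(escrow_key) holds — escrow_key is obligatory. None of the other listed options is made obligatory by any chain of premises.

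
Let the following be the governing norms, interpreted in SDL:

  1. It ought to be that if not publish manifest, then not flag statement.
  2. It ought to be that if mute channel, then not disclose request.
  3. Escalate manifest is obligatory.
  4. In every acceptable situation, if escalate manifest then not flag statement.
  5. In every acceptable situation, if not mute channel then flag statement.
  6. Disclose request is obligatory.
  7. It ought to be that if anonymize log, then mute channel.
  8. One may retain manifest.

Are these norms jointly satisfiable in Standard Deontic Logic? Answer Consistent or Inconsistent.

Inconsistent

Premise 3 gives O(escalate_manifest).
Applying K to premise 4 (O(escalate_manifest → ¬flag_statement)) and O(escalate_manifest) yields O(¬flag_statement).
Premise 5, O(¬mute_channel → flag_statement), contraposes to O(¬flag_statement → mute_channel); with O(¬flag_statement) we get O(mute_channel).
With premise 2, O(mute_channel → ¬disclose_request), the K-axiom yields O(¬disclose_request).
Yet premise 6 states O(disclose_request).
We now have both O(¬disclose_request) and O(disclose_request) — disclose_request is simultaneously obligatory and forbidden, violating the D-axiom.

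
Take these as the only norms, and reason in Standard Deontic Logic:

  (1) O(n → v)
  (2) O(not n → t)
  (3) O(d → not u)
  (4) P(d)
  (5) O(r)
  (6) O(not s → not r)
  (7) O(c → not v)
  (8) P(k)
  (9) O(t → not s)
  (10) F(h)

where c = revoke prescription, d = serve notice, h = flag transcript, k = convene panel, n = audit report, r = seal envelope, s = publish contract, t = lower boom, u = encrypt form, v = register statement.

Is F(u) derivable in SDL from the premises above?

Premise 3 is O(d → not u), but O(d) is not derivable from the premises (the permission P(d) asserts only not O(not d), not O(d)), so it does not yield O(not u).
No other premise forces O(not u). An ideal world satisfying every premise can still have u true, so F(u) is not derivable.

No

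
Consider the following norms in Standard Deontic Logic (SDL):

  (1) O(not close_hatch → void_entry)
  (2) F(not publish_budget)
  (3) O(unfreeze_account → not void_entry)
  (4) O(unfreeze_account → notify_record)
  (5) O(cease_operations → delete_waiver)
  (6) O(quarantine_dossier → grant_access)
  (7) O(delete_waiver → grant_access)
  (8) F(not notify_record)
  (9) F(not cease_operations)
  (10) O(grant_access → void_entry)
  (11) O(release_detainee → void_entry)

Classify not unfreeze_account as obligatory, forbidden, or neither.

Obligatory

Premise 9, F(not cease_operations), is equivalent to O(cease_operations).
Premise 5 is O(cease_operations → delete_waiver); since O(cease_operations), deontic closure gives O(delete_waiver).
Premise 7 is O(delete_waiver → grant_access); since O(delete_waiver), deontic closure gives O(grant_access).
Applying K to premise 10 (O(grant_access → void_entry)) and O(grant_access) yields O(void_entry).
Premise 3, O(unfreeze_account → not void_entry), contraposes to O(void_entry → not unfreeze_account); with O(void_entry) we get O(not unfreeze_account).
Premises 1, 2, 4, 6, 8, 11 do not contribute to this derivation.
Hence not unfreeze_account is obligatory.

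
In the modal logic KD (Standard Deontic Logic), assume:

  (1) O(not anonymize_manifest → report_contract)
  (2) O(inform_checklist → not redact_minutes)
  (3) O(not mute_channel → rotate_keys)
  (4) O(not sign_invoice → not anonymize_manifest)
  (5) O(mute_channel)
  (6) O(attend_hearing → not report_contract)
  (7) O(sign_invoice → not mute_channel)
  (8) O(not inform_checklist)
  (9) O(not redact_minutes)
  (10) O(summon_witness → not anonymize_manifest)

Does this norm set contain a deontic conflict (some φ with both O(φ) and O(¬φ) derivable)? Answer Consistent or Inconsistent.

Premise 2 is O(inform_checklist → not redact_minutes); even if O(not redact_minutes) held, inferring O(inform_checklist) would be affirming the consequent — invalid.
So O(inform_checklist) is not derivable, and the apparent clash with O(not inform_checklist) does not arise.
A world satisfying every obligation exists (e.g. anonymize_manifest=false, attend_hearing=false, inform_checklist=false, mute_channel=true, redact_minutes=false, report_contract=true, rotate_keys=false, sign_invoice=false, summon_witness=false); no atom is both obligatory and forbidden, so the set is consistent.

Consistent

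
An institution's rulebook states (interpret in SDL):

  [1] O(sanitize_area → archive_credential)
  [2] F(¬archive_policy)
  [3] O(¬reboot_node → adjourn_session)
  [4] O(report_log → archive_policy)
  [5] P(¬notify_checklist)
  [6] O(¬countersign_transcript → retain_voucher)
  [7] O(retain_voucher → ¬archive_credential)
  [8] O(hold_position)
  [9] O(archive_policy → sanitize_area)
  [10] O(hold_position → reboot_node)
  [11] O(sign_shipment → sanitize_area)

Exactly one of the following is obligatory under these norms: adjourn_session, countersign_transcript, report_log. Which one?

countersign_transcript

Premise 2, F(¬archive_policy), is equivalent to O(archive_policy).
Applying K to premise 9 (O(archive_policy → sanitize_area)) and O(archive_policy) yields O(sanitize_area).
Applying K to premise 1 (O(sanitize_area → archive_credential)) and O(sanitize_area) yields O(archive_credential).
The contrapositive of premise 7 (O(retain_voucher → ¬archive_credential)) is O(archive_credential → ¬retain_voucher), and O(archive_credential) is already established, so O(¬retain_voucher).
Premise 6, O(¬countersign_transcript → retain_voucher), contraposes to O(¬retain_voucher → countersign_transcript); with O(¬retain_voucher) we get O(countersign_transcript).
So O(countersign_transcript) holds — countersign_transcript is obligatory. None of the other listed options is made obligatory by any chain of premises.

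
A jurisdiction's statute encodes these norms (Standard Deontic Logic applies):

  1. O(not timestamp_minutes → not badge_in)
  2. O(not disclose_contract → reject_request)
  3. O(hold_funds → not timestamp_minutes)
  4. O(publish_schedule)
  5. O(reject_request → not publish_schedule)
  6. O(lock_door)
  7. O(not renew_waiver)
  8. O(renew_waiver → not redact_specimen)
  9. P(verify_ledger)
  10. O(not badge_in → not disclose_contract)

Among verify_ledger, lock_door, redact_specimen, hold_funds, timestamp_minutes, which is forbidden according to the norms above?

From premise 4 we have O(publish_schedule).
The contrapositive of premise 5 (O(reject_request → not publish_schedule)) is O(publish_schedule → not reject_request), and O(publish_schedule) is already established, so O(not reject_request).
Premise 2, O(not disclose_contract → reject_request), contraposes to O(not reject_request → disclose_contract); with O(not reject_request) we get O(disclose_contract).
Premise 10, O(not badge_in → not disclose_contract), contraposes to O(disclose_contract → badge_in); with O(disclose_contract) we get O(badge_in).
Premise 1 is O(not timestamp_minutes → not badge_in); contrapositively O(badge_in → timestamp_minutes). Since O(badge_in) holds, K gives O(timestamp_minutes).
Premise 3 is O(hold_funds → not timestamp_minutes); contrapositively O(timestamp_minutes → not hold_funds). Since O(timestamp_minutes) holds, K gives O(not hold_funds).
So O(not hold_funds) holds, i.e. hold_funds is forbidden. None of the other listed options is forbidden under the premises.

hold_funds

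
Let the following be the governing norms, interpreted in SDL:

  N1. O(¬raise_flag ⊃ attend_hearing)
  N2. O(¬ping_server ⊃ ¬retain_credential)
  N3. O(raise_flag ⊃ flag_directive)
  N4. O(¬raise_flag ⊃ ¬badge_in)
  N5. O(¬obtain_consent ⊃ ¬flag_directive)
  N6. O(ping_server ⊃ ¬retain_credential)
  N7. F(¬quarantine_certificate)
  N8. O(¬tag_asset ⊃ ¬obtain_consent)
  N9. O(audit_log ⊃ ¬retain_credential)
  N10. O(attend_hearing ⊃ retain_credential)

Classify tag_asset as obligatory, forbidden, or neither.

Obligatory

Premises 2 and 6 cover both cases: O(¬ping_server ⊃ ¬retain_credential) and O(ping_server ⊃ ¬retain_credential). Since ¬ping_server ∨ ping_server is a tautology, O(¬retain_credential) follows.
Premise 10 is O(attend_hearing ⊃ retain_credential); contrapositively O(¬retain_credential ⊃ ¬attend_hearing). Since O(¬retain_credential) holds, K gives O(¬attend_hearing).
Premise 1 is O(¬raise_flag ⊃ attend_hearing); contrapositively O(¬attend_hearing ⊃ raise_flag). Since O(¬attend_hearing) holds, K gives O(raise_flag).
From O(raise_flag) and premise 3, O(raise_flag ⊃ flag_directive), we obtain O(flag_directive).
The contrapositive of premise 5 (O(¬obtain_consent ⊃ ¬flag_directive)) is O(flag_directive ⊃ obtain_consent), and O(flag_directive) is already established, so O(obtain_consent).
The contrapositive of premise 8 (O(¬tag_asset ⊃ ¬obtain_consent)) is O(obtain_consent ⊃ tag_asset), and O(obtain_consent) is already established, so O(tag_asset).
Premises 4, 7, 9 do not contribute to this derivation.
Hence tag_asset is obligatory.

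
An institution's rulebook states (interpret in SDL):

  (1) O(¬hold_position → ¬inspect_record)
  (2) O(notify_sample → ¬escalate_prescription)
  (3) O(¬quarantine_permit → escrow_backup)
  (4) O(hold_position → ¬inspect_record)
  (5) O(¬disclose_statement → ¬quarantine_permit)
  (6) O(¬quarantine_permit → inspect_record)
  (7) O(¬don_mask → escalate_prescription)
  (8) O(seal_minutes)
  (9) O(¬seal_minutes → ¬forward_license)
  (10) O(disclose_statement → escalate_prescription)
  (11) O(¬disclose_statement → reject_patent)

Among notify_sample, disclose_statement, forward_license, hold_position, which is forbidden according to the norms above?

By case analysis on ¬hold_position: premise 1 gives O(¬hold_position → ¬inspect_record) and premise 4 gives O(hold_position → ¬inspect_record), so O(¬inspect_record) either way.
Premise 6 is O(¬quarantine_permit → inspect_record); contrapositively O(¬inspect_record → quarantine_permit). Since O(¬inspect_record) holds, K gives O(quarantine_permit).
Premise 5 is O(¬disclose_statement → ¬quarantine_permit); contrapositively O(quarantine_permit → disclose_statement). Since O(quarantine_permit) holds, K gives O(disclose_statement).
With premise 10, O(disclose_statement → escalate_prescription), the K-axiom yields O(escalate_prescription).
Premise 2, O(notify_sample → ¬escalate_prescription), contraposes to O(escalate_prescription → ¬notify_sample); with O(escalate_prescription) we get O(¬notify_sample).
So O(¬notify_sample) holds, i.e. notify_sample is forbidden. None of the other listed options is forbidden under the premises.

notify_sample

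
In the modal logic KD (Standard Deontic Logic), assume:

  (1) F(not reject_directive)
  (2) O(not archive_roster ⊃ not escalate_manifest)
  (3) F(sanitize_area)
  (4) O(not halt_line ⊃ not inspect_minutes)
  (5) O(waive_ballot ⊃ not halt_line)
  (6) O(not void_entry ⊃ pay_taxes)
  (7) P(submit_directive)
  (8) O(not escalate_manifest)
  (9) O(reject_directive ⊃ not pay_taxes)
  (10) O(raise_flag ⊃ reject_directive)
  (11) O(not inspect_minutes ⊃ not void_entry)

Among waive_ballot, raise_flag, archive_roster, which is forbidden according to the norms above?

waive_ballot

F(not reject_directive) at premise 1 means O(reject_directive).
Applying K to premise 9 (O(reject_directive ⊃ not pay_taxes)) and O(reject_directive) yields O(not pay_taxes).
The contrapositive of premise 6 (O(not void_entry ⊃ pay_taxes)) is O(not pay_taxes ⊃ void_entry), and O(not pay_taxes) is already established, so O(void_entry).
Premise 11 is O(not inspect_minutes ⊃ not void_entry); contrapositively O(void_entry ⊃ inspect_minutes). Since O(void_entry) holds, K gives O(inspect_minutes).
The contrapositive of premise 4 (O(not halt_line ⊃ not inspect_minutes)) is O(inspect_minutes ⊃ halt_line), and O(inspect_minutes) is already established, so O(halt_line).
The contrapositive of premise 5 (O(waive_ballot ⊃ not halt_line)) is O(halt_line ⊃ not waive_ballot), and O(halt_line) is already established, so O(not waive_ballot).
So O(not waive_ballot) holds, i.e. waive_ballot is forbidden. None of the other listed options is forbidden under the premises.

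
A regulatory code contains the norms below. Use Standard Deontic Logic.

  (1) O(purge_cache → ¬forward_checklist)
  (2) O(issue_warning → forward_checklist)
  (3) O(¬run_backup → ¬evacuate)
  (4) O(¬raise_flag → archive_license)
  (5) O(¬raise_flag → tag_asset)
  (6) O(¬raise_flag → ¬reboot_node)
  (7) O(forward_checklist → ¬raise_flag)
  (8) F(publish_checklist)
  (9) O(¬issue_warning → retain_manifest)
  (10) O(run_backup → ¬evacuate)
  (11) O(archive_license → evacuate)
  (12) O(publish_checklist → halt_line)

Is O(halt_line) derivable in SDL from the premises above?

Premise 12 is O(publish_checklist → halt_line), but O(publish_checklist) is not derivable from the premises, so it does not yield O(halt_line).
No other premise forces O(halt_line). An ideal world satisfying every premise can still have halt_line false, so O(halt_line) is not derivable.

No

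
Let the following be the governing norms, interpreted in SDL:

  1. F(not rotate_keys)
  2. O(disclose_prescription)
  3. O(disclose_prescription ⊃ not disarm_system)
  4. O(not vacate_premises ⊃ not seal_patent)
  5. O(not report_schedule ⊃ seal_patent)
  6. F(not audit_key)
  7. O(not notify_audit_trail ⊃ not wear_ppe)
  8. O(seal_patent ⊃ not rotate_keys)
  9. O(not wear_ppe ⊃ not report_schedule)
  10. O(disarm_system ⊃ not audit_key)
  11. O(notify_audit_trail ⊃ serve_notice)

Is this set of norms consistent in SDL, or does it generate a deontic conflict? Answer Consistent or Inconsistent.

Consistent

Premise 10 is O(disarm_system ⊃ not audit_key), but O(disarm_system) is not derivable from the premises, so it does not yield O(not audit_key).
So O(not audit_key) is not derivable, and the apparent clash with O(audit_key) does not arise.
A world satisfying every obligation exists (e.g. audit_key=true, disarm_system=false, disclose_prescription=true, notify_audit_trail=true, report_schedule=true, rotate_keys=true, seal_patent=false, serve_notice=true, vacate_premises=false, wear_ppe=true); no atom is both obligatory and forbidden, so the set is consistent.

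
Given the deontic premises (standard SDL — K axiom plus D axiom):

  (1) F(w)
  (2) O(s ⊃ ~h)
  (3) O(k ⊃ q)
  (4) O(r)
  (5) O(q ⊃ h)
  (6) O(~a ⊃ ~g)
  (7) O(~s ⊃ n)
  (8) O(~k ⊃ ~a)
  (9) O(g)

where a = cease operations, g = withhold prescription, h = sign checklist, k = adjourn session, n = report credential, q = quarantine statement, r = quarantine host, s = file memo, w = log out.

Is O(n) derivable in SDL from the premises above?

Premise 9 states O(g) outright.
The contrapositive of premise 6 (O(~a ⊃ ~g)) is O(g ⊃ a), and O(g) is already established, so O(a).
Premise 8, O(~k ⊃ ~a), contraposes to O(a ⊃ k); with O(a) we get O(k).
With premise 3, O(k ⊃ q), the K-axiom yields O(q).
Premise 5 is O(q ⊃ h); since O(q), deontic closure gives O(h).
Premise 2 is O(s ⊃ ~h); contrapositively O(h ⊃ ~s). Since O(h) holds, K gives O(~s).
Premise 7 is O(~s ⊃ n); since O(~s), deontic closure gives O(n).
Premises 1, 4 do not contribute to this derivation.
So O(n) follows.

Yes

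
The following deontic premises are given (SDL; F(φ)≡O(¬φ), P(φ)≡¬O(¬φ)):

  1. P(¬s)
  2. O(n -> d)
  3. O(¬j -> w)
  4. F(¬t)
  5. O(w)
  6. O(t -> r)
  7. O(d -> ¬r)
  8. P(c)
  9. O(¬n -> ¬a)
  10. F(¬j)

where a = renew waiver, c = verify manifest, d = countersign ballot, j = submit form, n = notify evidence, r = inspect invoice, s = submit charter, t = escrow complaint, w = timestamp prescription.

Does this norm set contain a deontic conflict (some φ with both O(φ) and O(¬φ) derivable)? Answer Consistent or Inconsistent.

Consistent

Premise 3 is O(¬j -> w); even if O(w) held, inferring O(¬j) would be affirming the consequent — invalid.
So O(¬j) is not derivable, and the apparent clash with O(j) does not arise.
A world satisfying every obligation exists (e.g. a=false, c=false, d=false, j=true, n=false, r=true, s=false, t=true, w=true); no atom is both obligatory and forbidden, so the set is consistent.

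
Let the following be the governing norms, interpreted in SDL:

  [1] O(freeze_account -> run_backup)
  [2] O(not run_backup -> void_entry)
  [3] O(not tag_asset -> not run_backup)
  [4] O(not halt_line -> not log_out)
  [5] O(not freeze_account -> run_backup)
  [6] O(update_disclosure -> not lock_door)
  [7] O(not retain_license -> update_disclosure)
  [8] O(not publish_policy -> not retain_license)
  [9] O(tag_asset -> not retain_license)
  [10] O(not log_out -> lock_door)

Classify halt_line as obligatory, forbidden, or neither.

Obligatory

Premises 1 and 5 are O(freeze_account -> run_backup) and O(not freeze_account -> run_backup); every ideal world satisfies freeze_account or not freeze_account, so in either case run_backup holds — hence O(run_backup).
The contrapositive of premise 3 (O(not tag_asset -> not run_backup)) is O(run_backup -> tag_asset), and O(run_backup) is already established, so O(tag_asset).
Applying K to premise 9 (O(tag_asset -> not retain_license)) and O(tag_asset) yields O(not retain_license).
From O(not retain_license) and premise 7, O(not retain_license -> update_disclosure), we obtain O(update_disclosure).
Premise 6 is O(update_disclosure -> not lock_door); since O(update_disclosure), deontic closure gives O(not lock_door).
The contrapositive of premise 10 (O(not log_out -> lock_door)) is O(not lock_door -> log_out), and O(not lock_door) is already established, so O(log_out).
Premise 4 is O(not halt_line -> not log_out); contrapositively O(log_out -> halt_line). Since O(log_out) holds, K gives O(halt_line).
Premises 2, 8 do not contribute to this derivation.
Hence halt_line is obligatory.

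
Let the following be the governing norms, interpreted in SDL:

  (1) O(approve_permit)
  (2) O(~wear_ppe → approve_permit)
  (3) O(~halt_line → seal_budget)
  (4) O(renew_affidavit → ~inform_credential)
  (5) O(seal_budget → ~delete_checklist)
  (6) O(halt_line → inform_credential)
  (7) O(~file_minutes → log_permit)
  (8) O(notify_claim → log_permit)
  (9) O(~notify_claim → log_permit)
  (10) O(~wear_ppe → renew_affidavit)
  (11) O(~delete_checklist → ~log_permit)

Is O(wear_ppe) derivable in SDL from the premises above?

Premises 8 and 9 cover both cases: O(notify_claim → log_permit) and O(~notify_claim → log_permit). Since notify_claim ∨ ~notify_claim is a tautology, O(log_permit) follows.
The contrapositive of premise 11 (O(~delete_checklist → ~log_permit)) is O(log_permit → delete_checklist), and O(log_permit) is already established, so O(delete_checklist).
Premise 5 is O(seal_budget → ~delete_checklist); contrapositively O(delete_checklist → ~seal_budget). Since O(delete_checklist) holds, K gives O(~seal_budget).
Premise 3 is O(~halt_line → seal_budget); contrapositively O(~seal_budget → halt_line). Since O(~seal_budget) holds, K gives O(halt_line).
Premise 6 is O(halt_line → inform_credential); since O(halt_line), deontic closure gives O(inform_credential).
Premise 4, O(renew_affidavit → ~inform_credential), contraposes to O(inform_credential → ~renew_affidavit); with O(inform_credential) we get O(~renew_affidavit).
Premise 10, O(~wear_ppe → renew_affidavit), contraposes to O(~renew_affidavit → wear_ppe); with O(~renew_affidavit) we get O(wear_ppe).
Premises 1, 2, 7 do not contribute to this derivation.
So O(wear_ppe) follows.

Yes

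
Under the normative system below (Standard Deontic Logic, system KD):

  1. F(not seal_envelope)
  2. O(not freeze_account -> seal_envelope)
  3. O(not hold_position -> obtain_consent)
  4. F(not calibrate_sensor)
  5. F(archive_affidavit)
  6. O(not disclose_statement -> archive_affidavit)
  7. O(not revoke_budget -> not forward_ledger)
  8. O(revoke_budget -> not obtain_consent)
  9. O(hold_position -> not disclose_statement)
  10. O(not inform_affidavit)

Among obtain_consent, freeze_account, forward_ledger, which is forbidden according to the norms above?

Premise 5, F(archive_affidavit), is equivalent to O(not archive_affidavit).
Premise 6, O(not disclose_statement -> archive_affidavit), contraposes to O(not archive_affidavit -> disclose_statement); with O(not archive_affidavit) we get O(disclose_statement).
The contrapositive of premise 9 (O(hold_position -> not disclose_statement)) is O(disclose_statement -> not hold_position), and O(disclose_statement) is already established, so O(not hold_position).
Premise 3 is O(not hold_position -> obtain_consent); since O(not hold_position), deontic closure gives O(obtain_consent).
Premise 8 is O(revoke_budget -> not obtain_consent); contrapositively O(obtain_consent -> not revoke_budget). Since O(obtain_consent) holds, K gives O(not revoke_budget).
From O(not revoke_budget) and premise 7, O(not revoke_budget -> not forward_ledger), we obtain O(not forward_ledger).
So O(not forward_ledger) holds, i.e. forward_ledger is forbidden. None of the other listed options is forbidden under the premises.

forward_ledger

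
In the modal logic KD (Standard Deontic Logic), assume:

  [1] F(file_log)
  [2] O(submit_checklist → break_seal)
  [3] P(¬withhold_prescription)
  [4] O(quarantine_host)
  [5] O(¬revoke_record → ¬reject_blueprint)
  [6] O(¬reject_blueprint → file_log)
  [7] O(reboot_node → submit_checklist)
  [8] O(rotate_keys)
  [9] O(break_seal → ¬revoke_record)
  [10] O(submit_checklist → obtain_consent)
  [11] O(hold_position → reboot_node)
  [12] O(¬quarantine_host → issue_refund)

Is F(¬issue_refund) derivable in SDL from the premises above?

Premise 12 is O(¬quarantine_host → issue_refund), but O(¬quarantine_host) is not derivable from the premises, so it does not yield O(issue_refund).
No other premise forces O(issue_refund). An ideal world satisfying every premise can still have ¬issue_refund true, so F(¬issue_refund) is not derivable.

No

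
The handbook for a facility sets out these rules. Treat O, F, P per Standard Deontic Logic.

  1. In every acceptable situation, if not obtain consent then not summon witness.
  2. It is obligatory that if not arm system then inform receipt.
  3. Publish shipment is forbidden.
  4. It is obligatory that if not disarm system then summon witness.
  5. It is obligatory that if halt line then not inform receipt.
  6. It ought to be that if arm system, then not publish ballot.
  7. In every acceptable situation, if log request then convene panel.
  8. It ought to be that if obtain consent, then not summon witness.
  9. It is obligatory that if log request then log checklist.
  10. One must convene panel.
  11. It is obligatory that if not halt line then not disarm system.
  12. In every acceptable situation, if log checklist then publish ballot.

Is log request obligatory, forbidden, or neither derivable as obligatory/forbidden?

By case analysis on ¬obtain_consent: premise 1 gives O(¬obtain_consent → ¬summon_witness) and premise 8 gives O(obtain_consent → ¬summon_witness), so O(¬summon_witness) either way.
Premise 4, O(¬disarm_system → summon_witness), contraposes to O(¬summon_witness → disarm_system); with O(¬summon_witness) we get O(disarm_system).
Premise 11 is O(¬halt_line → ¬disarm_system); contrapositively O(disarm_system → halt_line). Since O(disarm_system) holds, K gives O(halt_line).
From O(halt_line) and premise 5, O(halt_line → ¬inform_receipt), we obtain O(¬inform_receipt).
Premise 2 is O(¬arm_system → inform_receipt); contrapositively O(¬inform_receipt → arm_system). Since O(¬inform_receipt) holds, K gives O(arm_system).
With premise 6, O(arm_system → ¬publish_ballot), the K-axiom yields O(¬publish_ballot).
The contrapositive of premise 12 (O(log_checklist → publish_ballot)) is O(¬publish_ballot → ¬log_checklist), and O(¬publish_ballot) is already established, so O(¬log_checklist).
The contrapositive of premise 9 (O(log_request → log_checklist)) is O(¬log_checklist → ¬log_request), and O(¬log_checklist) is already established, so O(¬log_request).
Premises 3, 7, 10 do not contribute to this derivation.
Thus O(¬log_request), which is F(log_request): log_request is forbidden.

Forbidden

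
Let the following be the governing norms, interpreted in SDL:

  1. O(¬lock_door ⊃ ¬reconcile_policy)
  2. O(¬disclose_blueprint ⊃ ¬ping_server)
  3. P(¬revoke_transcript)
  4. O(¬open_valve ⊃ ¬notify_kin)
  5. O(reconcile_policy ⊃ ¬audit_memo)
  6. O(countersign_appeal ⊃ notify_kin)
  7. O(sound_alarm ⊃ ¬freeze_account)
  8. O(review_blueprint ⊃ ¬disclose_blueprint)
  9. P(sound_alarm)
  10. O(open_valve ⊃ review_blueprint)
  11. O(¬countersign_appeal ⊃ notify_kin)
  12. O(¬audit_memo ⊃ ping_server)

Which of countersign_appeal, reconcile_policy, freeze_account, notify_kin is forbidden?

reconcile_policy

Premises 11 and 6 are O(¬countersign_appeal ⊃ notify_kin) and O(countersign_appeal ⊃ notify_kin); every ideal world satisfies ¬countersign_appeal or countersign_appeal, so in either case notify_kin holds — hence O(notify_kin).
Premise 4, O(¬open_valve ⊃ ¬notify_kin), contraposes to O(notify_kin ⊃ open_valve); with O(notify_kin) we get O(open_valve).
From O(open_valve) and premise 10, O(open_valve ⊃ review_blueprint), we obtain O(review_blueprint).
Applying K to premise 8 (O(review_blueprint ⊃ ¬disclose_blueprint)) and O(review_blueprint) yields O(¬disclose_blueprint).
With premise 2, O(¬disclose_blueprint ⊃ ¬ping_server), the K-axiom yields O(¬ping_server).
The contrapositive of premise 12 (O(¬audit_memo ⊃ ping_server)) is O(¬ping_server ⊃ audit_memo), and O(¬ping_server) is already established, so O(audit_memo).
Premise 5 is O(reconcile_policy ⊃ ¬audit_memo); contrapositively O(audit_memo ⊃ ¬reconcile_policy). Since O(audit_memo) holds, K gives O(¬reconcile_policy).
So O(¬reconcile_policy) holds, i.e. reconcile_policy is forbidden. None of the other listed options is forbidden under the premises.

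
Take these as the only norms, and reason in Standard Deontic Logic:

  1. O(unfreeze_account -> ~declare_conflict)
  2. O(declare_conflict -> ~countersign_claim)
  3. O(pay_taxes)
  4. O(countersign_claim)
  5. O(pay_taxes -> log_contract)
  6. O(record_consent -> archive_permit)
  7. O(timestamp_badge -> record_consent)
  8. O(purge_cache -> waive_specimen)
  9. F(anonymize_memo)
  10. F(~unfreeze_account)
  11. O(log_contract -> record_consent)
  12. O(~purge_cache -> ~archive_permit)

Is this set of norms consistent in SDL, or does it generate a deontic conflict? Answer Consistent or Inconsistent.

Consistent

Premise 2 is O(declare_conflict -> ~countersign_claim), but O(declare_conflict) is not derivable from the premises, so it does not yield O(~countersign_claim).
So O(~countersign_claim) is not derivable, and the apparent clash with O(countersign_claim) does not arise.
A world satisfying every obligation exists (e.g. anonymize_memo=false, archive_permit=true, countersign_claim=true, declare_conflict=false, log_contract=true, pay_taxes=true, purge_cache=true, record_consent=true, timestamp_badge=false, unfreeze_account=true, waive_specimen=true); no atom is both obligatory and forbidden, so the set is consistent.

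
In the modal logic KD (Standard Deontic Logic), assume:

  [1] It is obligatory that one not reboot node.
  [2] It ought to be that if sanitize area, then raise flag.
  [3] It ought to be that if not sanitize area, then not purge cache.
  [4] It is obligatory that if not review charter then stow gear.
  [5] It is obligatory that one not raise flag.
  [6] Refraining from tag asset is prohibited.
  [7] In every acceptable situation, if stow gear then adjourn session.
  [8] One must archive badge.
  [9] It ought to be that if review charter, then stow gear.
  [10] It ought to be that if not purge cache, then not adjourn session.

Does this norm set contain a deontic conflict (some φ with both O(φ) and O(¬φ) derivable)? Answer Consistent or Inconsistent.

By case analysis on review_charter: premise 9 gives O(review_charter → stow_gear) and premise 4 gives O(¬review_charter → stow_gear), so O(stow_gear) either way.
From O(stow_gear) and premise 7, O(stow_gear → adjourn_session), we obtain O(adjourn_session).
Premise 10 is O(¬purge_cache → ¬adjourn_session); contrapositively O(adjourn_session → purge_cache). Since O(adjourn_session) holds, K gives O(purge_cache).
Premise 3, O(¬sanitize_area → ¬purge_cache), contraposes to O(purge_cache → sanitize_area); with O(purge_cache) we get O(sanitize_area).
Premise 2 is O(sanitize_area → raise_flag); since O(sanitize_area), deontic closure gives O(raise_flag).
Yet premise 5 states O(¬raise_flag).
We now have both O(raise_flag) and O(¬raise_flag) — raise_flag is simultaneously obligatory and forbidden, violating the D-axiom.

Inconsistent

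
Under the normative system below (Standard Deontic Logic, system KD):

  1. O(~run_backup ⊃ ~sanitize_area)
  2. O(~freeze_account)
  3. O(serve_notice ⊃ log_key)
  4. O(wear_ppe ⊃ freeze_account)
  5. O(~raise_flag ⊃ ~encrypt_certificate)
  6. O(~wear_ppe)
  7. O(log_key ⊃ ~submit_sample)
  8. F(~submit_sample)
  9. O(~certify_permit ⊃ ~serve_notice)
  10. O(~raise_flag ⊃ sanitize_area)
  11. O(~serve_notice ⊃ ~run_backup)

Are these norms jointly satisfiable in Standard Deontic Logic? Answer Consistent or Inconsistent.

Premise 4 is O(wear_ppe ⊃ freeze_account), but O(wear_ppe) is not derivable from the premises, so it does not yield O(freeze_account).
So O(freeze_account) is not derivable, and the apparent clash with O(~freeze_account) does not arise.
A world satisfying every obligation exists (e.g. certify_permit=false, encrypt_certificate=false, freeze_account=false, log_key=false, raise_flag=true, run_backup=false, sanitize_area=false, serve_notice=false, submit_sample=true, wear_ppe=false); no atom is both obligatory and forbidden, so the set is consistent.

Consistent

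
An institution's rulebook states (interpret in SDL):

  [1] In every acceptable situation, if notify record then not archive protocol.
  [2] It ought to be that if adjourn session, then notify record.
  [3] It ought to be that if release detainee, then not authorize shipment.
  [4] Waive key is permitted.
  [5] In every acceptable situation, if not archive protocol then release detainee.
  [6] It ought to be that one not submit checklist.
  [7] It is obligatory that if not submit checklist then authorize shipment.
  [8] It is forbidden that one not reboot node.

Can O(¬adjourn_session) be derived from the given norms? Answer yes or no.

From premise 6 we have O(¬submit_checklist).
From O(¬submit_checklist) and premise 7, O(¬submit_checklist → authorize_shipment), we obtain O(authorize_shipment).
Premise 3 is O(release_detainee → ¬authorize_shipment); contrapositively O(authorize_shipment → ¬release_detainee). Since O(authorize_shipment) holds, K gives O(¬release_detainee).
The contrapositive of premise 5 (O(¬archive_protocol → release_detainee)) is O(¬release_detainee → archive_protocol), and O(¬release_detainee) is already established, so O(archive_protocol).
The contrapositive of premise 1 (O(notify_record → ¬archive_protocol)) is O(archive_protocol → ¬notify_record), and O(archive_protocol) is already established, so O(¬notify_record).
The contrapositive of premise 2 (O(adjourn_session → notify_record)) is O(¬notify_record → ¬adjourn_session), and O(¬notify_record) is already established, so O(¬adjourn_session).
Premises 4, 8 do not contribute to this derivation.
So O(¬adjourn_session) follows.

Yes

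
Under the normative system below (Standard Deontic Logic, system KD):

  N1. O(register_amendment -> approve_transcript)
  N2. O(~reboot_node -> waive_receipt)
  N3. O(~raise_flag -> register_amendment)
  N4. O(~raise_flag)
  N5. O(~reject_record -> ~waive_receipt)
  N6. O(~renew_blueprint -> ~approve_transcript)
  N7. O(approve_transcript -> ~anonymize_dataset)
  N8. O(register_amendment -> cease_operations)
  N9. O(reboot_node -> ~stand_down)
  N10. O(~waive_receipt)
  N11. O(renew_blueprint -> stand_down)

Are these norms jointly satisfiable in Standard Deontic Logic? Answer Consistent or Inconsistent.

From premise 10 we have O(~waive_receipt).
Premise 2 is O(~reboot_node -> waive_receipt); contrapositively O(~waive_receipt -> reboot_node). Since O(~waive_receipt) holds, K gives O(reboot_node).
From O(reboot_node) and premise 9, O(reboot_node -> ~stand_down), we obtain O(~stand_down).
Premise 11 is O(renew_blueprint -> stand_down); contrapositively O(~stand_down -> ~renew_blueprint). Since O(~stand_down) holds, K gives O(~renew_blueprint).
Premise 6 is O(~renew_blueprint -> ~approve_transcript); since O(~renew_blueprint), deontic closure gives O(~approve_transcript).
The contrapositive of premise 1 (O(register_amendment -> approve_transcript)) is O(~approve_transcript -> ~register_amendment), and O(~approve_transcript) is already established, so O(~register_amendment).
The contrapositive of premise 3 (O(~raise_flag -> register_amendment)) is O(~register_amendment -> raise_flag), and O(~register_amendment) is already established, so O(raise_flag).
However, premise 4 gives O(~raise_flag).
We now have both O(raise_flag) and O(~raise_flag) — raise_flag is simultaneously obligatory and forbidden, violating the D-axiom.

Inconsistent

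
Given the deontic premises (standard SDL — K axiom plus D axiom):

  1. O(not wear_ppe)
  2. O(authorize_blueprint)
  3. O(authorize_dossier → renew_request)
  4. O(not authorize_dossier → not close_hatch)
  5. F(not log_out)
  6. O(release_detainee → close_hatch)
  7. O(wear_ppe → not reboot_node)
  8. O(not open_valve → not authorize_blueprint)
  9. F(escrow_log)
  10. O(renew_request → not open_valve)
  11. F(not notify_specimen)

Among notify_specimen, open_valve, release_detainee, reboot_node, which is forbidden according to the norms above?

release_detainee

Premise 2 states O(authorize_blueprint) outright.
The contrapositive of premise 8 (O(not open_valve → not authorize_blueprint)) is O(authorize_blueprint → open_valve), and O(authorize_blueprint) is already established, so O(open_valve).
The contrapositive of premise 10 (O(renew_request → not open_valve)) is O(open_valve → not renew_request), and O(open_valve) is already established, so O(not renew_request).
Premise 3, O(authorize_dossier → renew_request), contraposes to O(not renew_request → not authorize_dossier); with O(not renew_request) we get O(not authorize_dossier).
With premise 4, O(not authorize_dossier → not close_hatch), the K-axiom yields O(not close_hatch).
Premise 6, O(release_detainee → close_hatch), contraposes to O(not close_hatch → not release_detainee); with O(not close_hatch) we get O(not release_detainee).
So O(not release_detainee) holds, i.e. release_detainee is forbidden. None of the other listed options is forbidden under the premises.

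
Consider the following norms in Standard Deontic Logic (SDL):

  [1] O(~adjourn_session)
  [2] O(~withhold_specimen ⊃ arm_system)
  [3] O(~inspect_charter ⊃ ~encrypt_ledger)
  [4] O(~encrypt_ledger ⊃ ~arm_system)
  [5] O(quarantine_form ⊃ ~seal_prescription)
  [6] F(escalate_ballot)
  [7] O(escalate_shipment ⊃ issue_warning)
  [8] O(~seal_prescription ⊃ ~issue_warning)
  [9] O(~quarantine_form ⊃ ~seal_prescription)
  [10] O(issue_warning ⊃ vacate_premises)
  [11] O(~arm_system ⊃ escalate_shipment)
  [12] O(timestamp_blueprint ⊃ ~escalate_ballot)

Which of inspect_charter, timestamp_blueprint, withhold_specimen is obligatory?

inspect_charter

Premises 5 and 9 are O(quarantine_form ⊃ ~seal_prescription) and O(~quarantine_form ⊃ ~seal_prescription); every ideal world satisfies quarantine_form or ~quarantine_form, so in either case ~seal_prescription holds — hence O(~seal_prescription).
Applying K to premise 8 (O(~seal_prescription ⊃ ~issue_warning)) and O(~seal_prescription) yields O(~issue_warning).
The contrapositive of premise 7 (O(escalate_shipment ⊃ issue_warning)) is O(~issue_warning ⊃ ~escalate_shipment), and O(~issue_warning) is already established, so O(~escalate_shipment).
Premise 11, O(~arm_system ⊃ escalate_shipment), contraposes to O(~escalate_shipment ⊃ arm_system); with O(~escalate_shipment) we get O(arm_system).
The contrapositive of premise 4 (O(~encrypt_ledger ⊃ ~arm_system)) is O(arm_system ⊃ encrypt_ledger), and O(arm_system) is already established, so O(encrypt_ledger).
Premise 3 is O(~inspect_charter ⊃ ~encrypt_ledger); contrapositively O(encrypt_ledger ⊃ inspect_charter). Since O(encrypt_ledger) holds, K gives O(inspect_charter).
So O(inspect_charter) holds — inspect_charter is obligatory. None of the other listed options is made obligatory by any chain of premises.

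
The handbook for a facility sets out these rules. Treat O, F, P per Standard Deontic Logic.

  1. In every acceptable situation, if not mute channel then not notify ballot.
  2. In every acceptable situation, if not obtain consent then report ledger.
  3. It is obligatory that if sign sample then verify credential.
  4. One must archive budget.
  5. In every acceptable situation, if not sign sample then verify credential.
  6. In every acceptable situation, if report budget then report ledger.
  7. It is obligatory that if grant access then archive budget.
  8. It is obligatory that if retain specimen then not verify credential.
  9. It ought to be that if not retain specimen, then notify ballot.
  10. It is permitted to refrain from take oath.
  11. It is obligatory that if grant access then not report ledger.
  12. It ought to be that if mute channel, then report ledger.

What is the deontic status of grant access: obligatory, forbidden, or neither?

Premises 3 and 5 cover both cases: O(sign_sample → verify_credential) and O(¬sign_sample → verify_credential). Since sign_sample ∨ ¬sign_sample is a tautology, O(verify_credential) follows.
The contrapositive of premise 8 (O(retain_specimen → ¬verify_credential)) is O(verify_credential → ¬retain_specimen), and O(verify_credential) is already established, so O(¬retain_specimen).
With premise 9, O(¬retain_specimen → notify_ballot), the K-axiom yields O(notify_ballot).
Premise 1, O(¬mute_channel → ¬notify_ballot), contraposes to O(notify_ballot → mute_channel); with O(notify_ballot) we get O(mute_channel).
Applying K to premise 12 (O(mute_channel → report_ledger)) and O(mute_channel) yields O(report_ledger).
The contrapositive of premise 11 (O(grant_access → ¬report_ledger)) is O(report_ledger → ¬grant_access), and O(report_ledger) is already established, so O(¬grant_access).
Premises 2, 4, 6, 7, 10 do not contribute to this derivation.
Thus O(¬grant_access), which is F(grant_access): grant_access is forbidden.

Forbidden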